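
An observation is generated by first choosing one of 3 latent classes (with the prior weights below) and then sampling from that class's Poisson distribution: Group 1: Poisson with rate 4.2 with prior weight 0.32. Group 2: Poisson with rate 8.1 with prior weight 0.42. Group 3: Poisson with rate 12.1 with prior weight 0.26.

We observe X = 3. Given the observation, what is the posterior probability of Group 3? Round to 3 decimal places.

0.006

P(component k | x) = π_k·f_k(x) / marginal(x), where marginal(x) = Σ_j π_j·f_j(x).
Evaluate each component's likelihood at the observed value:
  f_1 = e^(−4.2)·4.2^3/3! = 0.185165
  f_2 = e^(−8.1)·8.1^3/3! = 0.0268855
  f_3 = e^(−12.1)·12.1^3/3! = 0.0016415
Weight by the priors:
  π_1·f_1 = 0.32 × 0.185165 = 0.0592529
  π_2·f_2 = 0.42 × 0.0268855 = 0.0112919
  π_3·f_3 = 0.26 × 0.0016415 = 0.000426791
Denominator: 0.0592529 + 0.0112919 + 0.000426791 = 0.0709716
Responsibility of Group 3: 0.000426791 / 0.0709716 ≈ 0.006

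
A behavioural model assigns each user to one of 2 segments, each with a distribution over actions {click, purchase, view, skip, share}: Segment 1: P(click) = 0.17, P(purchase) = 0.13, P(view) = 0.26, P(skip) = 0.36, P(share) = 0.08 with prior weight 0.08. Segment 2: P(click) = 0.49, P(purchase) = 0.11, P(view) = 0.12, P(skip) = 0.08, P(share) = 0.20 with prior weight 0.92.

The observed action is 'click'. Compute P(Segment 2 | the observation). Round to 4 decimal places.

0.9707

Apply Bayes' rule: the posterior for each component is proportional to its prior times its likelihood at x.
Component likelihoods at x = 'click':
  f_1 = 0.17
  f_2 = 0.49
Weight by the priors:
  π_1·f_1 = 0.08 × 0.17 = 0.0136
  π_2·f_2 = 0.92 × 0.49 = 0.4508
Denominator: 0.0136 + 0.4508 = 0.4644
So the posterior for Segment 2 is 0.4508 / 0.4644 ≈ 0.9707.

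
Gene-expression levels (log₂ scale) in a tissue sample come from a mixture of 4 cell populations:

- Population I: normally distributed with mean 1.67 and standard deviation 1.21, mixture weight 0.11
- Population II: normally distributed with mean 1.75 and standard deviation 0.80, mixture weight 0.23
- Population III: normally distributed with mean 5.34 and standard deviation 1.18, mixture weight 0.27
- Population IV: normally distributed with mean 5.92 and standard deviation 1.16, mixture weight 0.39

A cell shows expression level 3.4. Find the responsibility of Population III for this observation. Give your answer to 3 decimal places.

0.375

By Bayes' theorem, P(k | x) = P(Z=k) f_k(x) / Σ_j P(Z=j) f_j(x).
Component likelihoods at x = 3.4:
  f_I = (1/(1.21·√(2π)))·exp(−(3.4−1.67)²/(2·1.21²)) = 0.329704·exp(-1.02210) = 0.118641
  f_II = (1/(0.80·√(2π)))·exp(−(3.4−1.75)²/(2·0.80²)) = 0.498678·exp(-2.12695) = 0.0594424
  f_III = (1/(1.18·√(2π)))·exp(−(3.4−5.34)²/(2·1.18²)) = 0.338087·exp(-1.35148) = 0.0875161
  f_IV = (1/(1.16·√(2π)))·exp(−(3.4−5.92)²/(2·1.16²)) = 0.343916·exp(-2.35969) = 0.0324826
Prior × likelihood for each component:
  P(Z=I)·f_I = 0.11 × 0.118641 = 0.0130505
  P(Z=II)·f_II = 0.23 × 0.0594424 = 0.0136717
  P(Z=III)·f_III = 0.27 × 0.0875161 = 0.0236293
  P(Z=IV)·f_IV = 0.39 × 0.0324826 = 0.0126682
Marginal: 0.0130505 + 0.0136717 + 0.0236293 + 0.0126682 = 0.0630198
P(Population III | the observation) ≈ 0.375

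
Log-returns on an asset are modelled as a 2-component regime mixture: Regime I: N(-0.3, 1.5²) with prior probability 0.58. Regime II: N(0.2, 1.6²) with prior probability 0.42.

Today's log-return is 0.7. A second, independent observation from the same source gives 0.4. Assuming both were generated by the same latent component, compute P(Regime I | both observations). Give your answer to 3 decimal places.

By Bayes' theorem, P(k | x) = π_k f_k(x) / Σ_j π_j f_j(x).
Since both observations come from the same component, the likelihood for component k is f_k(x₁)·f_k(x₂).
  f_I = [0.212965] × [0.238522] = 0.050797
  f_II = [0.237457] × [0.247399] = 0.0587464
Unnormalised posteriors:
  π_I·f_I = 0.58 × 0.050797 = 0.0294622
  π_II·f_II = 0.42 × 0.0587464 = 0.0246735
Evidence: 0.0294622 + 0.0246735 = 0.0541357
Responsibility of Regime I: 0.0294622 / 0.0541357 ≈ 0.544

0.544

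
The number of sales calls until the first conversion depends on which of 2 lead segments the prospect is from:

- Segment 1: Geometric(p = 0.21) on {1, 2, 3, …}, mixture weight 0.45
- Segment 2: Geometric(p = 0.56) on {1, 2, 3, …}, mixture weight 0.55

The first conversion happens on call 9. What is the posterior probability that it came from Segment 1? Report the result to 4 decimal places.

Apply Bayes' rule: the posterior for each component is proportional to its prior times its likelihood at x.
Evaluate each component's likelihood at the observed value:
  p_1 = 0.21·(1−0.21)^8 = 0.21·0.151711 = 0.0318593
  p_2 = 0.56·(1−0.56)^8 = 0.56·0.00140482 = 0.000786701
Weight by the priors:
  P(Z=1)·p_1 = 0.45 × 0.0318593 = 0.0143367
  P(Z=2)·p_2 = 0.55 × 0.000786701 = 0.000432685
Normaliser: 0.0143367 + 0.000432685 = 0.0147694
Responsibility of Segment 1: 0.0143367 / 0.0147694 ≈ 0.9707

0.9707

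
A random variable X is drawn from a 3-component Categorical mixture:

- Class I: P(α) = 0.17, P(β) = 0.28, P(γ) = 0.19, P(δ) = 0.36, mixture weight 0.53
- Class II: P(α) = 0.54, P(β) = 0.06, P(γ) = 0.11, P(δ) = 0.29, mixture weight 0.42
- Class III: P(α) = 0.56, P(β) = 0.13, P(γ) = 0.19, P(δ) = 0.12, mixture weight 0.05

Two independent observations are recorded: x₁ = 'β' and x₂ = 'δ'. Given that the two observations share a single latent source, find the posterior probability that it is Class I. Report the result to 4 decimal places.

0.8685

Apply Bayes' rule: the posterior for each component is proportional to its prior times its likelihood at x.
Since both observations come from the same component, the likelihood for component k is f_k(x₁)·f_k(x₂).
  p_I = [P(β | comp) = 0.28] × [0.36] = 0.1008
  p_II = [P(β | comp) = 0.06] × [0.29] = 0.0174
  p_III = [P(β | comp) = 0.13] × [0.12] = 0.0156
Weight by the priors:
  w_I·p_I = 0.53 × 0.1008 = 0.053424
  w_II·p_II = 0.42 × 0.0174 = 0.007308
  w_III·p_III = 0.05 × 0.0156 = 0.00078
Denominator: 0.053424 + 0.007308 + 0.00078 = 0.061512
P(Class I | x₁,x₂) ≈ 0.8685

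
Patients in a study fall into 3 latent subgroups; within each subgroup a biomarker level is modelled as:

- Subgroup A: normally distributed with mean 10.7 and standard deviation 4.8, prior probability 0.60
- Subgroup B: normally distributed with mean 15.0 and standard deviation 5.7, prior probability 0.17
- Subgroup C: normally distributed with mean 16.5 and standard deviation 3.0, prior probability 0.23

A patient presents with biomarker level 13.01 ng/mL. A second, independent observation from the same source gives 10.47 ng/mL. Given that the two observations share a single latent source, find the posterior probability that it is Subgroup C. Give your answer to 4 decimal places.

By Bayes' theorem, P(k | x) = w_k f_k(x) / Σ_j w_j f_j(x).
Since both observations come from the same component, the likelihood for component k is f_k(x₁)·f_k(x₂).
  f_A = [0.0740248] × [0.0830176] = 0.00614536
  f_B = [0.0658518] × [0.0510368] = 0.00336087
  f_C = [0.0675949] × [0.0176397] = 0.00119236
Unnormalised posteriors:
  w_A·f_A = 0.60 × 0.00614536 = 0.00368722
  w_B·f_B = 0.17 × 0.00336087 = 0.000571348
  w_C·f_C = 0.23 × 0.00119236 = 0.000274242
Sum: 0.00368722 + 0.000571348 + 0.000274242 = 0.00453281
P(Subgroup C | data) ≈ 0.0605

0.0605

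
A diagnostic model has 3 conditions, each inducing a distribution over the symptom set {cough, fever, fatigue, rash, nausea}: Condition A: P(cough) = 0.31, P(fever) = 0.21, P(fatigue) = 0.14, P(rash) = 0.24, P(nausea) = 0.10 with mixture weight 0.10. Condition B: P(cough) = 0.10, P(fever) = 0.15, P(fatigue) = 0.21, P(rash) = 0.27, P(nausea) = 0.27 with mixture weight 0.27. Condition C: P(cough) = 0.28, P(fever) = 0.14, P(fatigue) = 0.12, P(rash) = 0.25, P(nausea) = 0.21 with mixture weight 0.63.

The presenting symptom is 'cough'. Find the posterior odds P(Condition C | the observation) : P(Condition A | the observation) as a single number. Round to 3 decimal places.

Since P(k|x) ∝ π_k f_k(x), the posterior odds are π_i f_i(x) / (π_j f_j(x)).
Component likelihoods at x = 'cough':
  L_A = 0.31
  L_B = 0.1
  L_C = 0.28
0.1764 / 0.031 ≈ 5.690

5.690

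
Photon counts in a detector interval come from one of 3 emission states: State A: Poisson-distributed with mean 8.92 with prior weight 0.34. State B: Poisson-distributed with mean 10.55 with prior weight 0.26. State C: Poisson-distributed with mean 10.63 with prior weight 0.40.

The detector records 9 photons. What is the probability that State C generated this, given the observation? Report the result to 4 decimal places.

The responsibility of component k is π_k f_k(x) divided by Σ_j π_j f_j(x).
Poisson probabilities:
  L_A = e^(−8.92)·8.92^9/9! = 0.131709
  L_B = e^(−10.55)·10.55^9/9! = 0.11687
  L_C = e^(−10.63)·10.63^9/9! = 0.115474
Prior × likelihood for each component:
  π_A·L_A = 0.34 × 0.131709 = 0.0447809
  π_B·L_B = 0.26 × 0.11687 = 0.0303861
  π_C·L_C = 0.40 × 0.115474 = 0.0461898
Sum: 0.0447809 + 0.0303861 + 0.0461898 = 0.121357
P(State C | the observation) ≈ 0.3806

0.3806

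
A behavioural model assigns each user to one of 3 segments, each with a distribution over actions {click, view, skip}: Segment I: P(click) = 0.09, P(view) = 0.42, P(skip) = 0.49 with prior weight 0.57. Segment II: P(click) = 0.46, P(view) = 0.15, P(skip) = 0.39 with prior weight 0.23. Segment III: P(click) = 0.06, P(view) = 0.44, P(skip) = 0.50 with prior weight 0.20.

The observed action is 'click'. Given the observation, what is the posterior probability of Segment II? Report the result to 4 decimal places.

P(component k | x) = P(Z=k)·f_k(x) / marginal(x), where marginal(x) = Σ_j P(Z=j)·f_j(x).
Evaluate each component's likelihood at the observed value:
  L_I = 0.09
  L_II = 0.46
  L_III = 0.06
Prior × likelihood for each component:
  P(Z=I)·L_I = 0.57 × 0.09 = 0.0513
  P(Z=II)·L_II = 0.23 × 0.46 = 0.1058
  P(Z=III)·L_III = 0.20 × 0.06 = 0.012
Evidence: 0.0513 + 0.1058 + 0.012 = 0.1691
P(Segment II | data) = 0.1058 / 0.1691 ≈ 0.6257

0.6257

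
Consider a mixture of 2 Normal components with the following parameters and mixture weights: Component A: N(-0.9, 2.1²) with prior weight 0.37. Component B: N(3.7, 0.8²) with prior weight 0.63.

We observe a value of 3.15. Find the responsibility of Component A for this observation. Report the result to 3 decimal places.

By Bayes' theorem, P(k | x) = π_k f_k(x) / Σ_j π_j f_j(x).
Normal densities:
  L_A = (1/(2.1·√(2π)))·exp(−(3.15−-0.9)²/(2·2.1²)) = 0.189973·exp(-1.85969) = 0.0295826
  L_B = (1/(0.8·√(2π)))·exp(−(3.15−3.7)²/(2·0.8²)) = 0.498678·exp(-0.23633) = 0.393717
Unnormalised posteriors:
  π_A·L_A = 0.37 × 0.0295826 = 0.0109456
  π_B·L_B = 0.63 × 0.393717 = 0.248042
Marginal: 0.0109456 + 0.248042 = 0.258987
P(Component A | 3.15) ≈ 0.042

0.042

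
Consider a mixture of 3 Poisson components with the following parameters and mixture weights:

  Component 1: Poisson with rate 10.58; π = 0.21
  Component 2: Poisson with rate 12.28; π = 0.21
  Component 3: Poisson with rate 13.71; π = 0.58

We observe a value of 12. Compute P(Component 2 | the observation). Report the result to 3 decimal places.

Posterior ∝ prior × likelihood, so P(k | x) ∝ π_k f_k(x); normalise over all components.
Evaluate each component's likelihood at the observed value:
  p_1 = e^(−10.58)·10.58^12/12! = 0.104389
  p_2 = e^(−12.28)·12.28^12/12! = 0.114001
  p_3 = e^(−13.71)·13.71^12/12! = 0.102314
Weight by the priors:
  π_1·p_1 = 0.21 × 0.104389 = 0.0219217
  π_2·p_2 = 0.21 × 0.114001 = 0.0239401
  π_3·p_3 = 0.58 × 0.102314 = 0.0593421
Marginal: 0.0219217 + 0.0239401 + 0.0593421 = 0.105204
P(Component 2 | the observation) ≈ 0.228

0.228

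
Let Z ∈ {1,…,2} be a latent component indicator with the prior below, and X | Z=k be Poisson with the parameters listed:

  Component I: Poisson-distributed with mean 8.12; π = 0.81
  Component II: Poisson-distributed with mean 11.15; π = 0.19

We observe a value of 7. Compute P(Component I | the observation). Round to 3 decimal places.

0.906

By Bayes' theorem, P(k | x) = P(Z=k) f_k(x) / Σ_j P(Z=j) f_j(x).
Poisson probabilities:
  p_I = 0.137401
  p_II = 0.0611097
Multiply by the mixture weights:
  P(Z=I)·p_I = 0.81 × 0.137401 = 0.111295
  P(Z=II)·p_II = 0.19 × 0.0611097 = 0.0116108
Denominator: 0.111295 + 0.0116108 = 0.122906
So the posterior for Component I is 0.111295 / 0.122906 ≈ 0.906.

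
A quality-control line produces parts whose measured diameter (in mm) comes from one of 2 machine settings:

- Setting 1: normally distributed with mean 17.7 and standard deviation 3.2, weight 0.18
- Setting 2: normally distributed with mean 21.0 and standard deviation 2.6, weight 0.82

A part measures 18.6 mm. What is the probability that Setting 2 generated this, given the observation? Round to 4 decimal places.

0.7921

The responsibility of component k is π_k f_k(x) divided by Σ_j π_j f_j(x).
Evaluate each component's likelihood at the observed value:
  f_1 = (1/(3.2·√(2π)))·exp(−(18.6−17.7)²/(2·3.2²)) = 0.124669·exp(-0.03955) = 0.119835
  f_2 = (1/(2.6·√(2π)))·exp(−(18.6−21.0)²/(2·2.6²)) = 0.153439·exp(-0.42604) = 0.10021
Prior × likelihood for each component:
  π_1·f_1 = 0.18 × 0.119835 = 0.0215703
  π_2·f_2 = 0.82 × 0.10021 = 0.0821723
Sum: 0.0215703 + 0.0821723 = 0.103743
Responsibility of Setting 2: 0.0821723 / 0.103743 ≈ 0.7921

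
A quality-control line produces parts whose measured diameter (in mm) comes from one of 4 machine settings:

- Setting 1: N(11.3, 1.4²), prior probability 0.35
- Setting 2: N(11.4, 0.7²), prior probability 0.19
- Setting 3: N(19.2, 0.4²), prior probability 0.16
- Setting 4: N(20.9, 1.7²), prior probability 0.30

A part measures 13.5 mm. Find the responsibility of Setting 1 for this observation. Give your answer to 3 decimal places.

0.960

By Bayes' theorem, P(k | x) = π_k f_k(x) / Σ_j π_j f_j(x).
Evaluate each component's likelihood at the observed value:
  p_1 = (1/(1.4·√(2π)))·exp(−(13.5−11.3)²/(2·1.4²)) = 0.284959·exp(-1.23469) = 0.0829013
  p_2 = (1/(0.7·√(2π)))·exp(−(13.5−11.4)²/(2·0.7²)) = 0.569918·exp(-4.50000) = 0.00633121
  p_3 = (1/(0.4·√(2π)))·exp(−(13.5−19.2)²/(2·0.4²)) = 0.997356·exp(-101.53125) = 8.02395e-45
  p_4 = (1/(1.7·√(2π)))·exp(−(13.5−20.9)²/(2·1.7²)) = 0.234672·exp(-9.47405) = 1.80274e-05
Prior × likelihood for each component:
  π_1·p_1 = 0.35 × 0.0829013 = 0.0290155
  π_2·p_2 = 0.19 × 0.00633121 = 0.00120293
  π_3·p_3 = 0.16 × 8.02395e-45 = 1.28383e-45
  π_4·p_4 = 0.30 × 1.80274e-05 = 5.40823e-06
Evidence: 0.0290155 + 0.00120293 + 1.28383e-45 + 5.40823e-06 = 0.0302238
P(Setting 1 | x) ≈ 0.960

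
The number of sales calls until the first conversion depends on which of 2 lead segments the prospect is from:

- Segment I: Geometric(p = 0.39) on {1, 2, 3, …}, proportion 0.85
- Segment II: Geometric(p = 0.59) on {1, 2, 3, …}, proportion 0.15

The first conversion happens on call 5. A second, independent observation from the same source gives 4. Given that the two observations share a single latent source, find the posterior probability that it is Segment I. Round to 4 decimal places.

Posterior ∝ prior × likelihood, so P(k | x) ∝ P(Z=k) f_k(x); normalise over all components.
Since both observations come from the same component, the likelihood for component k is f_k(x₁)·f_k(x₂).
  f_I = [0.39·(1−0.39)^4 = 0.39·0.138458 = 0.0539988] × [0.0885226] = 0.00478011
  f_II = [0.59·(1−0.59)^4 = 0.59·0.0282576 = 0.016672] × [0.0406634] = 0.00067794
Prior × likelihood for each component:
  P(Z=I)·f_I = 0.85 × 0.00478011 = 0.0040631
  P(Z=II)·f_II = 0.15 × 0.00067794 = 0.000101691
Marginal: 0.0040631 + 0.000101691 = 0.00416479
P(Segment I | x₁, x₂) ≈ 0.9756

0.9756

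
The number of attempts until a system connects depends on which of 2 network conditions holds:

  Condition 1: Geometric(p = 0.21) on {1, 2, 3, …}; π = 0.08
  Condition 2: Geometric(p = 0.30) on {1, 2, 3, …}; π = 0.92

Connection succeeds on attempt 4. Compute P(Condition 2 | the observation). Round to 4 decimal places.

P(component k | x) = π_k·f_k(x) / marginal(x), where marginal(x) = Σ_j π_j·f_j(x).
Geometric probabilities:
  L_1 = 0.103538
  L_2 = 0.1029
Weight by the priors:
  π_1·L_1 = 0.08 × 0.103538 = 0.00828306
  π_2·L_2 = 0.92 × 0.1029 = 0.094668
Evidence: 0.00828306 + 0.094668 = 0.102951
So the posterior for Condition 2 is 0.094668 / 0.102951 ≈ 0.9195.

0.9195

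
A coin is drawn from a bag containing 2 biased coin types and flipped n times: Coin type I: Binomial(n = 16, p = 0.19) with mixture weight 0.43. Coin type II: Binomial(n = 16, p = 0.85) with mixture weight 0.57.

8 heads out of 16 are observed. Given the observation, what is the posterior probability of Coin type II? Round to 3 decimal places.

0.227

Posterior ∝ prior × likelihood, so P(k | x) ∝ w_k f_k(x); normalise over all components.
Binomial probabilities:
  f_I = 0.0040503
  f_II = 0.000898794
Unnormalised posteriors:
  w_I·f_I = 0.43 × 0.0040503 = 0.00174163
  w_II·f_II = 0.57 × 0.000898794 = 0.000512312
Evidence: 0.00174163 + 0.000512312 = 0.00225394
P(Coin type II | data) = 0.000512312 / 0.00225394 ≈ 0.227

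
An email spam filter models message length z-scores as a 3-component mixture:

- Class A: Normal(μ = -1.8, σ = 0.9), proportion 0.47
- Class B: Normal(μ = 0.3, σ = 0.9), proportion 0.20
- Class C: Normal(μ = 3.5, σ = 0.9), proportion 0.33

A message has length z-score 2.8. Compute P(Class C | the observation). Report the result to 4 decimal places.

0.9830

P(component k | x) = π_k·f_k(x) / marginal(x), where marginal(x) = Σ_j π_j·f_j(x).
Component likelihoods at x = 2.8:
  f_A = (1/(0.9·√(2π)))·exp(−(2.8−-1.8)²/(2·0.9²)) = 0.443269·exp(-13.06173) = 9.41957e-07
  f_B = (1/(0.9·√(2π)))·exp(−(2.8−0.3)²/(2·0.9²)) = 0.443269·exp(-3.85802) = 0.00935726
  f_C = (1/(0.9·√(2π)))·exp(−(2.8−3.5)²/(2·0.9²)) = 0.443269·exp(-0.30247) = 0.327572
Weight by the priors:
  π_A·f_A = 0.47 × 9.41957e-07 = 4.4272e-07
  π_B·f_B = 0.20 × 0.00935726 = 0.00187145
  π_C·f_C = 0.33 × 0.327572 = 0.108099
Marginal: 4.4272e-07 + 0.00187145 + 0.108099 = 0.109971
So the posterior for Class C is 0.108099 / 0.109971 ≈ 0.9830.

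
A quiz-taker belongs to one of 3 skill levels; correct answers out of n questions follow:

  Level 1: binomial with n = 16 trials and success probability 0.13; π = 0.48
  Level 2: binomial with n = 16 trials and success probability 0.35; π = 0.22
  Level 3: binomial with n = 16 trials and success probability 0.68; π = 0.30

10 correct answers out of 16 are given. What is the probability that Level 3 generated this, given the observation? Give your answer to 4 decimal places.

0.9370

By Bayes' theorem, P(k | x) = P(Z=k) f_k(x) / Σ_j P(Z=j) f_j(x).
Component likelihoods at x = 10 correct answers out of 16:
  L_1 = C(16,10)·0.13^10·0.87^6 = 8008·1.37858e-09·0.433626 = 4.78711e-06
  L_2 = C(16,10)·0.35^10·0.65^6 = 8008·2.75855e-05·0.0754189 = 0.0166604
  L_3 = C(16,10)·0.68^10·0.32^6 = 8008·0.0211392·0.00107374 = 0.181766
Prior × likelihood for each component:
  P(Z=1)·L_1 = 0.48 × 4.78711e-06 = 2.29781e-06
  P(Z=2)·L_2 = 0.22 × 0.0166604 = 0.00366528
  P(Z=3)·L_3 = 0.30 × 0.181766 = 0.0545299
Marginal: 2.29781e-06 + 0.00366528 + 0.0545299 = 0.0581974
Responsibility of Level 3: 0.0545299 / 0.0581974 ≈ 0.9370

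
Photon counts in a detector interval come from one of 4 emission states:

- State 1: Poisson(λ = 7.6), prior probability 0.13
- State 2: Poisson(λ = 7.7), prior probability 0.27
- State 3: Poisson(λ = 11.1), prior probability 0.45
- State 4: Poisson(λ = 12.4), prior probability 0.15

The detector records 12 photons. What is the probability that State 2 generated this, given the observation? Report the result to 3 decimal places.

0.134

The responsibility of component k is π_k f_k(x) divided by Σ_j π_j f_j(x).
Component likelihoods at x = 12 photons:
  f_1 = e^(−7.6)·7.6^12/12! = 0.0387961
  f_2 = e^(−7.7)·7.7^12/12! = 0.0410662
  f_3 = e^(−11.1)·11.1^12/12! = 0.110375
  f_4 = e^(−12.4)·12.4^12/12! = 0.113624
Unnormalised posteriors:
  π_1·f_1 = 0.13 × 0.0387961 = 0.00504349
  π_2·f_2 = 0.27 × 0.0410662 = 0.0110879
  π_3·f_3 = 0.45 × 0.110375 = 0.0496687
  π_4·f_4 = 0.15 × 0.113624 = 0.0170437
Sum: 0.00504349 + 0.0110879 + 0.0496687 + 0.0170437 = 0.0828437
Responsibility of State 2: 0.0110879 / 0.0828437 ≈ 0.134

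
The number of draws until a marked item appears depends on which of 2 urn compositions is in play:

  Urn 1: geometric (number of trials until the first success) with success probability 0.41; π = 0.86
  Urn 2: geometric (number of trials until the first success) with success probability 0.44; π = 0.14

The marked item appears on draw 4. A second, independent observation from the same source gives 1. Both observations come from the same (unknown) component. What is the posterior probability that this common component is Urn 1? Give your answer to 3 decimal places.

0.862

The responsibility of component k is w_k f_k(x) divided by Σ_j w_j f_j(x).
Since both observations come from the same component, the likelihood for component k is f_k(x₁)·f_k(x₂).
  p_1 = [0.41·(1−0.41)^3 = 0.41·0.205379 = 0.0842054] × [0.41] = 0.0345242
  p_2 = [0.44·(1−0.44)^3 = 0.44·0.175616 = 0.077271] × [0.44] = 0.0339993
Multiply by the mixture weights:
  w_1·p_1 = 0.86 × 0.0345242 = 0.0296908
  w_2·p_2 = 0.14 × 0.0339993 = 0.0047599
Denominator: 0.0296908 + 0.0047599 = 0.0344507
So the posterior for Urn 1 is 0.0296908 / 0.0344507 ≈ 0.862.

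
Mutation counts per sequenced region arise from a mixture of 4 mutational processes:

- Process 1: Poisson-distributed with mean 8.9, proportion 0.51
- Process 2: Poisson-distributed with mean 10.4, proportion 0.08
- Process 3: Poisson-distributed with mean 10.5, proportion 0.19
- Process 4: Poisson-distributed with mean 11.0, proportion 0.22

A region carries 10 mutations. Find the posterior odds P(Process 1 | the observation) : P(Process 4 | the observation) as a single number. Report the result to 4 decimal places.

Posterior odds = (w_i f_i(x)) / (w_j f_j(x)); the normalising sum cancels.
Component likelihoods at x = 10 mutations:
  f_1 = 0.117197
  f_2 = 0.124139
  f_3 = 0.123606
  f_4 = 0.119378
Posterior odds = (w_1·f_1) / (w_4·f_4) = (0.51·0.117197) / (0.22·0.119378) = 0.0597704 / 0.0262632 ≈ 2.2758

2.2758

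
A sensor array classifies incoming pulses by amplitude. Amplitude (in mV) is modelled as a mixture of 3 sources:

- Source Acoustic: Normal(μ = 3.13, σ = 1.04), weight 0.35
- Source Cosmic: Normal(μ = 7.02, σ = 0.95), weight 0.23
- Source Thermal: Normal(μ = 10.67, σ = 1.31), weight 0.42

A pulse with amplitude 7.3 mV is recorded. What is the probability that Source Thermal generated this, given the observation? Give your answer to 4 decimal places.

Apply Bayes' rule: the posterior for each component is proportional to its prior times its likelihood at x.
Normal densities:
  p_Acoustic = (1/(1.04·√(2π)))·exp(−(7.3−3.13)²/(2·1.04²)) = 0.383598·exp(-8.03851) = 0.000123822
  p_Cosmic = (1/(0.95·√(2π)))·exp(−(7.3−7.02)²/(2·0.95²)) = 0.419939·exp(-0.04343) = 0.40209
  p_Thermal = (1/(1.31·√(2π)))·exp(−(7.3−10.67)²/(2·1.31²)) = 0.304536·exp(-3.30893) = 0.0111324
Unnormalised posteriors:
  π_Acoustic·p_Acoustic = 0.35 × 0.000123822 = 4.33376e-05
  π_Cosmic·p_Cosmic = 0.23 × 0.40209 = 0.0924806
  π_Thermal·p_Thermal = 0.42 × 0.0111324 = 0.00467562
Evidence: 4.33376e-05 + 0.0924806 + 0.00467562 = 0.0971996
P(Source Thermal | x) ≈ 0.0481

0.0481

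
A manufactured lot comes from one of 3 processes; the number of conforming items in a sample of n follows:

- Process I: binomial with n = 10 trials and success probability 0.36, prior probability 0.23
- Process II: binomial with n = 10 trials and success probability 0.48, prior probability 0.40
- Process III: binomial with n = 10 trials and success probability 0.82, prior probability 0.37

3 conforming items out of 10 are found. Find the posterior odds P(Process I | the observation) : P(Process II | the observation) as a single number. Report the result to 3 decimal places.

1.038

Since P(k|x) ∝ π_k f_k(x), the posterior odds are π_i f_i(x) / (π_j f_j(x)).
Binomial probabilities:
  p_I = C(10,3)·0.36^3·0.64^7 = 120·0.046656·0.0439805 = 0.246234
  p_II = C(10,3)·0.48^3·0.52^7 = 120·0.110592·0.0102807 = 0.136436
  p_III = C(10,3)·0.82^3·0.18^7 = 120·0.551368·6.1222e-06 = 0.00040507
0.0566339 / 0.0545743 ≈ 1.038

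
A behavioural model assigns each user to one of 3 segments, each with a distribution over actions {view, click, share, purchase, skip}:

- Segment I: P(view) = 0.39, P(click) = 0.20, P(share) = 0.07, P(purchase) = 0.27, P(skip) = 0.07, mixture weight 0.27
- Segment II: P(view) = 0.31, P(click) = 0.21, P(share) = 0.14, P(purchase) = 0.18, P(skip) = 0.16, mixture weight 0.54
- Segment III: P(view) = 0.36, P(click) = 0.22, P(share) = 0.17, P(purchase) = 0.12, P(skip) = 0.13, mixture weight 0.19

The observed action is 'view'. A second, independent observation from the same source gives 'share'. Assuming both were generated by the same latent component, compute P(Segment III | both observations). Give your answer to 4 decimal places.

By Bayes' theorem, P(k | x) = P(Z=k) f_k(x) / Σ_j P(Z=j) f_j(x).
Since both observations come from the same component, the likelihood for component k is f_k(x₁)·f_k(x₂).
  p_I = [P(view | comp) = 0.39] × [0.07] = 0.0273
  p_II = [P(view | comp) = 0.31] × [0.14] = 0.0434
  p_III = [P(view | comp) = 0.36] × [0.17] = 0.0612
Multiply by the mixture weights:
  P(Z=I)·p_I = 0.27 × 0.0273 = 0.007371
  P(Z=II)·p_II = 0.54 × 0.0434 = 0.023436
  P(Z=III)·p_III = 0.19 × 0.0612 = 0.011628
Evidence: 0.007371 + 0.023436 + 0.011628 = 0.042435
So the posterior for Segment III is 0.011628 / 0.042435 ≈ 0.2740.

0.2740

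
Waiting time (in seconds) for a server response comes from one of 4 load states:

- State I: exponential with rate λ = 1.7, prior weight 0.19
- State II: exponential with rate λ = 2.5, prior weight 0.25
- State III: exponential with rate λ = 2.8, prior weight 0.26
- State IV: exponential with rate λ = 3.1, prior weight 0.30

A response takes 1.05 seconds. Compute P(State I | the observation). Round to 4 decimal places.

P(component k | x) = π_k·f_k(x) / marginal(x), where marginal(x) = Σ_j π_j·f_j(x).
Exponential densities:
  p_I = 0.285255
  p_II = 0.181099
  p_III = 0.148024
  p_IV = 0.119601
Weight by the priors:
  π_I·p_I = 0.19 × 0.285255 = 0.0541985
  π_II·p_II = 0.25 × 0.181099 = 0.0452748
  π_III·p_III = 0.26 × 0.148024 = 0.0384863
  π_IV·p_IV = 0.30 × 0.119601 = 0.0358802
Denominator: 0.0541985 + 0.0452748 + 0.0384863 + 0.0358802 = 0.17384
So the posterior for State I is 0.0541985 / 0.17384 ≈ 0.3118.

0.3118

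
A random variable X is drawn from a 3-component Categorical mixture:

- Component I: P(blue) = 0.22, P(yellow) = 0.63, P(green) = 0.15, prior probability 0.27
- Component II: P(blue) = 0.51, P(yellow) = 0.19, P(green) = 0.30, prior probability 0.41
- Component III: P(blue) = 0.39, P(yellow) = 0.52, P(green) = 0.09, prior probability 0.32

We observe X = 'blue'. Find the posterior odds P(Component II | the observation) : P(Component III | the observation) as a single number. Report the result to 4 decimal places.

Only the two components matter; the odds are (π_i f_i(x)) / (π_j f_j(x)).
Component likelihoods at x = 'blue':
  p_I = 0.22
  p_II = 0.51
  p_III = 0.39
Posterior odds = (π_II·p_II) / (π_III·p_III) = (0.41·0.51) / (0.32·0.39) = 0.2091 / 0.1248 ≈ 1.6755

1.6755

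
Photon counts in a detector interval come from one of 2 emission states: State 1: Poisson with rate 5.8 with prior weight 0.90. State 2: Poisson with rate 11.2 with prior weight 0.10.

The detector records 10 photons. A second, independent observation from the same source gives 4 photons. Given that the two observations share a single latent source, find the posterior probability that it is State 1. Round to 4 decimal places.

0.9778

P(component k | x) = π_k·f_k(x) / marginal(x), where marginal(x) = Σ_j π_j·f_j(x).
Since both observations come from the same component, the likelihood for component k is f_k(x₁)·f_k(x₂).
  p_1 = [e^(−5.8)·5.8^10/10! = 0.0359426] × [0.142755] = 0.005131
  p_2 = [e^(−11.2)·11.2^10/10! = 0.117036] × [0.00896526] = 0.00104926
Prior × likelihood for each component:
  π_1·p_1 = 0.90 × 0.005131 = 0.0046179
  π_2·p_2 = 0.10 × 0.00104926 = 0.000104926
Marginal: 0.0046179 + 0.000104926 = 0.00472282
Responsibility of State 1: 0.0046179 / 0.00472282 ≈ 0.9778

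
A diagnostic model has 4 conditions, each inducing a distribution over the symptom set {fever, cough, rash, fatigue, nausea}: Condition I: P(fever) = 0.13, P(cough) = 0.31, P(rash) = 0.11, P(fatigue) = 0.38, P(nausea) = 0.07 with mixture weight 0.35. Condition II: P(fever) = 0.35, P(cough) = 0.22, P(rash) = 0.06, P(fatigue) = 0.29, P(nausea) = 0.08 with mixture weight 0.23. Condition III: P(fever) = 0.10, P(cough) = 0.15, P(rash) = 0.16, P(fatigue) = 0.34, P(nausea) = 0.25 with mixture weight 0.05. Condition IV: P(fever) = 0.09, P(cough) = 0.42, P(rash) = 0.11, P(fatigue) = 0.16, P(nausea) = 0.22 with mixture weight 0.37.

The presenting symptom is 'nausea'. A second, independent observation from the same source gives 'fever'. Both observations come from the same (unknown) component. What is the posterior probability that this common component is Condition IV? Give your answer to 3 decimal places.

Apply Bayes' rule: the posterior for each component is proportional to its prior times its likelihood at x.
Since both observations come from the same component, the likelihood for component k is f_k(x₁)·f_k(x₂).
  L_I = [P(nausea | comp) = 0.07] × [0.13] = 0.0091
  L_II = [P(nausea | comp) = 0.08] × [0.35] = 0.028
  L_III = [P(nausea | comp) = 0.25] × [0.1] = 0.025
  L_IV = [P(nausea | comp) = 0.22] × [0.09] = 0.0198
Prior × likelihood for each component:
  π_I·L_I = 0.35 × 0.0091 = 0.003185
  π_II·L_II = 0.23 × 0.028 = 0.00644
  π_III·L_III = 0.05 × 0.025 = 0.00125
  π_IV·L_IV = 0.37 × 0.0198 = 0.007326
Denominator: 0.003185 + 0.00644 + 0.00125 + 0.007326 = 0.018201
So the posterior for Condition IV is 0.007326 / 0.018201 ≈ 0.403.

0.403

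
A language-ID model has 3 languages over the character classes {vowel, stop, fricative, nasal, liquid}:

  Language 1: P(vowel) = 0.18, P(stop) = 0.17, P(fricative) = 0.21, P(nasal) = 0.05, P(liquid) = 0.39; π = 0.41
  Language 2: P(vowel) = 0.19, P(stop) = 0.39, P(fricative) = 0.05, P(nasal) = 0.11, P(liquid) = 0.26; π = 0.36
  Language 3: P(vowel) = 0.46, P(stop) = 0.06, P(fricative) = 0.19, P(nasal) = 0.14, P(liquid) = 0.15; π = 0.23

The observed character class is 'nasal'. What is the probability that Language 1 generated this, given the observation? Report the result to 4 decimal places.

0.2221

Posterior ∝ prior × likelihood, so P(k | x) ∝ π_k f_k(x); normalise over all components.
Evaluate each component's likelihood at the observed value:
  L_1 = P(nasal | comp) = 0.05
  L_2 = P(nasal | comp) = 0.11
  L_3 = P(nasal | comp) = 0.14
Unnormalised posteriors:
  π_1·L_1 = 0.41 × 0.05 = 0.0205
  π_2·L_2 = 0.36 × 0.11 = 0.0396
  π_3·L_3 = 0.23 × 0.14 = 0.0322
Denominator: 0.0205 + 0.0396 + 0.0322 = 0.0923
P(Language 1 | x) = 0.0205 / 0.0923 ≈ 0.2221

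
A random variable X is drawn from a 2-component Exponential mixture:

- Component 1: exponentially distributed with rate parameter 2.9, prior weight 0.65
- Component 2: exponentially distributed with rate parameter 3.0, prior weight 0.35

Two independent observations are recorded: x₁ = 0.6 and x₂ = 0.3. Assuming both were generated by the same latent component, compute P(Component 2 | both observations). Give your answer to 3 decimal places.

0.345

By Bayes' theorem, P(k | x) = π_k f_k(x) / Σ_j π_j f_j(x).
Since both observations come from the same component, the likelihood for component k is f_k(x₁)·f_k(x₂).
  p_1 = [2.9·e^(−2.9·0.6) = 2.9·e^(−1.7400) = 0.509009] × [1.21496] = 0.618426
  p_2 = [3.0·e^(−3.0·0.6) = 3.0·e^(−1.8000) = 0.495897] × [1.21971] = 0.60485
Weight by the priors:
  π_1·p_1 = 0.65 × 0.618426 = 0.401977
  π_2·p_2 = 0.35 × 0.60485 = 0.211697
Marginal: 0.401977 + 0.211697 = 0.613674
P(Component 2 | data) = 0.211697 / 0.613674 ≈ 0.345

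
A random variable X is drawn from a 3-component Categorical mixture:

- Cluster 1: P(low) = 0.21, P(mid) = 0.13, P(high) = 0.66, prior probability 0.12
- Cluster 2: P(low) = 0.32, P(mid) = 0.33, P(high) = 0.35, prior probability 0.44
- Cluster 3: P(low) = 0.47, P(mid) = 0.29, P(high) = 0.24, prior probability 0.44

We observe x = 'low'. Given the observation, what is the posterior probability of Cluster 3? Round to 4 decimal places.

0.5547

The responsibility of component k is P(Z=k) f_k(x) divided by Σ_j P(Z=j) f_j(x).
Evaluate each component's likelihood at the observed value:
  f_1 = P(low | comp) = 0.21
  f_2 = P(low | comp) = 0.32
  f_3 = P(low | comp) = 0.47
Weight by the priors:
  P(Z=1)·f_1 = 0.12 × 0.21 = 0.0252
  P(Z=2)·f_2 = 0.44 × 0.32 = 0.1408
  P(Z=3)·f_3 = 0.44 × 0.47 = 0.2068
Normaliser: 0.0252 + 0.1408 + 0.2068 = 0.3728
So the posterior for Cluster 3 is 0.2068 / 0.3728 ≈ 0.5547.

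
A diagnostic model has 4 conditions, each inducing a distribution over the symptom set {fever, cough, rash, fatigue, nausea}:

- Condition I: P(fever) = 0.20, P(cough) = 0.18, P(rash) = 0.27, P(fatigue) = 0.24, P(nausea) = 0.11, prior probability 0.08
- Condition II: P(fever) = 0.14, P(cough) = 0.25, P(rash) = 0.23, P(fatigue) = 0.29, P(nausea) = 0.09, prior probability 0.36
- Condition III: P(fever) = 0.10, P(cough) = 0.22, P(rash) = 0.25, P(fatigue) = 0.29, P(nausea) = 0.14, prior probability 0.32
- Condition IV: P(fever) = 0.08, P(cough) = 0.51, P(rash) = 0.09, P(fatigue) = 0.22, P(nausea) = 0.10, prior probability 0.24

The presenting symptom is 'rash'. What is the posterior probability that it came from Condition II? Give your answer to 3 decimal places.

0.402

By Bayes' theorem, P(k | x) = w_k f_k(x) / Σ_j w_j f_j(x).
Component likelihoods at x = 'rash':
  f_I = P(rash | comp) = 0.27
  f_II = P(rash | comp) = 0.23
  f_III = P(rash | comp) = 0.25
  f_IV = P(rash | comp) = 0.09
Prior × likelihood for each component:
  w_I·f_I = 0.08 × 0.27 = 0.0216
  w_II·f_II = 0.36 × 0.23 = 0.0828
  w_III·f_III = 0.32 × 0.25 = 0.08
  w_IV·f_IV = 0.24 × 0.09 = 0.0216
Denominator: 0.0216 + 0.0828 + 0.08 + 0.0216 = 0.206
Responsibility of Condition II: 0.0828 / 0.206 ≈ 0.402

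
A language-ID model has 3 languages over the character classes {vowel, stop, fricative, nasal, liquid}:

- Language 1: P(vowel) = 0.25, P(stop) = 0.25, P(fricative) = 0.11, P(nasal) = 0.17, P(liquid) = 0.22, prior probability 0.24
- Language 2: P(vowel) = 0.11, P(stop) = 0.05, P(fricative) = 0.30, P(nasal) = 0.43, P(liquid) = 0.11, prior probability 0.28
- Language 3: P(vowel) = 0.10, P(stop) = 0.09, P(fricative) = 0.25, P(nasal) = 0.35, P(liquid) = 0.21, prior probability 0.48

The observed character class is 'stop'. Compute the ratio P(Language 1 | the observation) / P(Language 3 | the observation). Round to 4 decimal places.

1.3889

Posterior odds = (π_i f_i(x)) / (π_j f_j(x)); the normalising sum cancels.
Evaluate each component's likelihood at the observed value:
  L_1 = P(stop | comp) = 0.25
  L_2 = P(stop | comp) = 0.05
  L_3 = P(stop | comp) = 0.09
Odds = (0.24/0.48) × (0.25/0.09) = 0.5 × 2.77778 ≈ 1.3889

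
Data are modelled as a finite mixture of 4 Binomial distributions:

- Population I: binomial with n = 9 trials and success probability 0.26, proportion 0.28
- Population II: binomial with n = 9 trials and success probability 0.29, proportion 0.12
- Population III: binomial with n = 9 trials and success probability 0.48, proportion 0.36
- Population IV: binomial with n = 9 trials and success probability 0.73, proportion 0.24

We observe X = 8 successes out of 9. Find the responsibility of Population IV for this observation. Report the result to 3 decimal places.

By Bayes' theorem, P(k | x) = π_k f_k(x) / Σ_j π_j f_j(x).
Binomial probabilities:
  p_I = C(9,8)·0.26^8·0.74^1 = 9·2.08827e-05·0.74 = 0.000139079
  p_II = C(9,8)·0.29^8·0.71^1 = 9·5.00246e-05·0.71 = 0.000319657
  p_III = C(9,8)·0.48^8·0.52^1 = 9·0.00281793·0.52 = 0.0131879
  p_IV = C(9,8)·0.73^8·0.27^1 = 9·0.080646·0.27 = 0.19597
Multiply by the mixture weights:
  π_I·p_I = 0.28 × 0.000139079 = 3.89421e-05
  π_II·p_II = 0.12 × 0.000319657 = 3.83589e-05
  π_III·p_III = 0.36 × 0.0131879 = 0.00474765
  π_IV·p_IV = 0.24 × 0.19597 = 0.0470328
Normaliser: 3.89421e-05 + 3.83589e-05 + 0.00474765 + 0.0470328 = 0.0518577
P(Population IV | x) ≈ 0.907

0.907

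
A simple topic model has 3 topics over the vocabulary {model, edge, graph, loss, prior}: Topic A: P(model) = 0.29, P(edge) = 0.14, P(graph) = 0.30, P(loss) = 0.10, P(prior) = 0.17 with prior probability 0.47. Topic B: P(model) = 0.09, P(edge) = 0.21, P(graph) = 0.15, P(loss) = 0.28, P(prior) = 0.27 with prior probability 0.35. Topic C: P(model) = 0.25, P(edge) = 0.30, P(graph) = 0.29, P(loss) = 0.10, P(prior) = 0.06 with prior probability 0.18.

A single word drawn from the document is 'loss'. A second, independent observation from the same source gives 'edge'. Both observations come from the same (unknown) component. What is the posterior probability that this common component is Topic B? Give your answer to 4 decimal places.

Apply Bayes' rule: the posterior for each component is proportional to its prior times its likelihood at x.
Since both observations come from the same component, the likelihood for component k is f_k(x₁)·f_k(x₂).
  L_A = [0.1] × [0.14] = 0.014
  L_B = [0.28] × [0.21] = 0.0588
  L_C = [0.1] × [0.3] = 0.03
Prior × likelihood for each component:
  π_A·L_A = 0.47 × 0.014 = 0.00658
  π_B·L_B = 0.35 × 0.0588 = 0.02058
  π_C·L_C = 0.18 × 0.03 = 0.0054
Evidence: 0.00658 + 0.02058 + 0.0054 = 0.03256
P(Topic B | data) ≈ 0.6321

0.6321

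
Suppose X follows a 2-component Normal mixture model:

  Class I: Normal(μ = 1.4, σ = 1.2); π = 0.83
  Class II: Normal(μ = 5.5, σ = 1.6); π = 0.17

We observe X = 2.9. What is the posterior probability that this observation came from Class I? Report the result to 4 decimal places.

0.9178

Apply Bayes' rule: the posterior for each component is proportional to its prior times its likelihood at x.
Evaluate each component's likelihood at the observed value:
  L_I = 0.152208
  L_II = 0.0665864
Unnormalised posteriors:
  π_I·L_I = 0.83 × 0.152208 = 0.126332
  π_II·L_II = 0.17 × 0.0665864 = 0.0113197
Normaliser: 0.126332 + 0.0113197 = 0.137652
P(Class I | data) = 0.126332 / 0.137652 ≈ 0.9178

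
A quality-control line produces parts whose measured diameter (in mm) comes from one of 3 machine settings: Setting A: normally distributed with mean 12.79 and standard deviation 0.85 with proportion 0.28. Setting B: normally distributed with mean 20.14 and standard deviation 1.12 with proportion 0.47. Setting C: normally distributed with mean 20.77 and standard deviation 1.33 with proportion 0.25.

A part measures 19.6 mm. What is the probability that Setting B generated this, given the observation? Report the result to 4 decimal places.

0.7453

Posterior ∝ prior × likelihood, so P(k | x) ∝ π_k f_k(x); normalise over all components.
Evaluate each component's likelihood at the observed value:
  L_A = 5.40957e-15
  L_B = 0.317113
  L_C = 0.203711
Multiply by the mixture weights:
  π_A·L_A = 0.28 × 5.40957e-15 = 1.51468e-15
  π_B·L_B = 0.47 × 0.317113 = 0.149043
  π_C·L_C = 0.25 × 0.203711 = 0.0509278
Denominator: 1.51468e-15 + 0.149043 + 0.0509278 = 0.199971
P(Setting B | x) = 0.149043 / 0.199971 ≈ 0.7453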